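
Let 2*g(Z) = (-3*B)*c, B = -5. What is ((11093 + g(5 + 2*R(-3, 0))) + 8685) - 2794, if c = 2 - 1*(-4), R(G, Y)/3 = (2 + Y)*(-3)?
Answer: 17029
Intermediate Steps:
R(G, Y) = -18 - 9*Y (R(G, Y) = 3*((2 + Y)*(-3)) = 3*(-6 - 3*Y) = -18 - 9*Y)
c = 6 (c = 2 + 4 = 6)
g(Z) = 45 (g(Z) = (-3*(-5)*6)/2 = (15*6)/2 = (½)*90 = 45)
((11093 + g(5 + 2*R(-3, 0))) + 8685) - 2794 = ((11093 + 45) + 8685) - 2794 = (11138 + 8685) - 2794 = 19823 - 2794 = 17029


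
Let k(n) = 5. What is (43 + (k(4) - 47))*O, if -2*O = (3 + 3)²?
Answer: -18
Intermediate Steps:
O = -18 (O = -(3 + 3)²/2 = -½*6² = -½*36 = -18)
(43 + (k(4) - 47))*O = (43 + (5 - 47))*(-18) = (43 - 42)*(-18) = 1*(-18) = -18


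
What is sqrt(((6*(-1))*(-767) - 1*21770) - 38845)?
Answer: I*sqrt(56013) ≈ 236.67*I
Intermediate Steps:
sqrt(((6*(-1))*(-767) - 1*21770) - 38845) = sqrt((-6*(-767) - 21770) - 38845) = sqrt((4602 - 21770) - 38845) = sqrt(-17168 - 38845) = sqrt(-56013) = I*sqrt(56013)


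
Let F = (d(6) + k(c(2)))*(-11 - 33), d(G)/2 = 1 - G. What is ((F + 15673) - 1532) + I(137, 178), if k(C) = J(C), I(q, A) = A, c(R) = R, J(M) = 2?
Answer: 14671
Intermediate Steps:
d(G) = 2 - 2*G (d(G) = 2*(1 - G) = 2 - 2*G)
k(C) = 2
F = 352 (F = ((2 - 2*6) + 2)*(-11 - 33) = ((2 - 12) + 2)*(-44) = (-10 + 2)*(-44) = -8*(-44) = 352)
((F + 15673) - 1532) + I(137, 178) = ((352 + 15673) - 1532) + 178 = (16025 - 1532) + 178 = 14493 + 178 = 14671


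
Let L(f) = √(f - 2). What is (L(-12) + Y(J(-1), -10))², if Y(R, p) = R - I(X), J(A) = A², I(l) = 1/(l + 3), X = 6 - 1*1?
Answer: -847/64 + 7*I*√14/4 ≈ -13.234 + 6.5479*I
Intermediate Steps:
X = 5 (X = 6 - 1 = 5)
I(l) = 1/(3 + l)
Y(R, p) = -⅛ + R (Y(R, p) = R - 1/(3 + 5) = R - 1/8 = R - 1*⅛ = R - ⅛ = -⅛ + R)
L(f) = √(-2 + f)
(L(-12) + Y(J(-1), -10))² = (√(-2 - 12) + (-⅛ + (-1)²))² = (√(-14) + (-⅛ + 1))² = (I*√14 + 7/8)² = (7/8 + I*√14)²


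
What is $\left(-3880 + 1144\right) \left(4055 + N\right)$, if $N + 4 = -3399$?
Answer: $-1783872$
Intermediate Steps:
$N = -3403$ ($N = -4 - 3399 = -3403$)
$\left(-3880 + 1144\right) \left(4055 + N\right) = \left(-3880 + 1144\right) \left(4055 - 3403\right) = \left(-2736\right) 652 = -1783872$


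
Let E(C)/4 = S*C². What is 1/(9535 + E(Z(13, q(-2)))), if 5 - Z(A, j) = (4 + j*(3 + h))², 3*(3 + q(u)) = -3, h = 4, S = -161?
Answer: -1/209960869 ≈ -4.7628e-9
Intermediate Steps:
q(u) = -4 (q(u) = -3 + (⅓)*(-3) = -3 - 1 = -4)
Z(A, j) = 5 - (4 + 7*j)² (Z(A, j) = 5 - (4 + j*(3 + 4))² = 5 - (4 + j*7)² = 5 - (4 + 7*j)²)
E(C) = -644*C² (E(C) = 4*(-161*C²) = -644*C²)
1/(9535 + E(Z(13, q(-2)))) = 1/(9535 - 644*(5 - (4 + 7*(-4))²)²) = 1/(9535 - 644*(5 - (4 - 28)²)²) = 1/(9535 - 644*(5 - 1*(-24)²)²) = 1/(9535 - 644*(5 - 1*576)²) = 1/(9535 - 644*(5 - 576)²) = 1/(9535 - 644*(-571)²) = 1/(9535 - 644*326041) = 1/(9535 - 209970404) = 1/(-209960869) = -1/209960869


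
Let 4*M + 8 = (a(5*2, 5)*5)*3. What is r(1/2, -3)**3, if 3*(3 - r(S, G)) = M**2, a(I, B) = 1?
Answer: 857375/110592 ≈ 7.7526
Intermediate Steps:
M = 7/4 (M = -2 + ((1*5)*3)/4 = -2 + (5*3)/4 = -2 + (1/4)*15 = -2 + 15/4 = 7/4 ≈ 1.7500)
r(S, G) = 95/48 (r(S, G) = 3 - (7/4)**2/3 = 3 - 1/3*49/16 = 3 - 49/48 = 95/48)
r(1/2, -3)**3 = (95/48)**3 = 857375/110592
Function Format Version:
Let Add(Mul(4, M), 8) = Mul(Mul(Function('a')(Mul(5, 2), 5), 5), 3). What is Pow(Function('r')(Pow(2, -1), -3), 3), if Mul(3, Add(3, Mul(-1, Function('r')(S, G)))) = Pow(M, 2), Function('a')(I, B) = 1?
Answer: Rational(857375, 110592) ≈ 7.7526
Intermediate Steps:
M = Rational(7, 4) (M = Add(-2, Mul(Rational(1, 4), Mul(Mul(1, 5), 3))) = Add(-2, Mul(Rational(1, 4), Mul(5, 3))) = Add(-2, Mul(Rational(1, 4), 15)) = Add(-2, Rational(15, 4)) = Rational(7, 4) ≈ 1.7500)
Function('r')(S, G) = Rational(95, 48) (Function('r')(S, G) = Add(3, Mul(Rational(-1, 3), Pow(Rational(7, 4), 2))) = Add(3, Mul(Rational(-1, 3), Rational(49, 16))) = Add(3, Rational(-49, 48)) = Rational(95, 48))
Pow(Function('r')(Pow(2, -1), -3), 3) = Pow(Rational(95, 48), 3) = Rational(857375, 110592)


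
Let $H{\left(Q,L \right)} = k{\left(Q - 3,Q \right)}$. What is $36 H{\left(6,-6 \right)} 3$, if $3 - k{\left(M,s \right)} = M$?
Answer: $0$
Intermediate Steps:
$k{\left(M,s \right)} = 3 - M$
$H{\left(Q,L \right)} = 6 - Q$ ($H{\left(Q,L \right)} = 3 - \left(Q - 3\right) = 3 - \left(-3 + Q\right) = 6 - Q$)
$36 H{\left(6,-6 \right)} 3 = 36 \left(6 - 6\right) 3 = 36 \cdot 0 \cdot 3 = 0 \cdot 3 = 0$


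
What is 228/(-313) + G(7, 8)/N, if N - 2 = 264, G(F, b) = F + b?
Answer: -55953/83258 ≈ -0.67204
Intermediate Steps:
N = 266 (N = 2 + 264 = 266)
228/(-313) + G(7, 8)/N = 228/(-313) + (7 + 8)/266 = 228*(-1/313) + 15*(1/266) = -228/313 + 15/266 = -55953/83258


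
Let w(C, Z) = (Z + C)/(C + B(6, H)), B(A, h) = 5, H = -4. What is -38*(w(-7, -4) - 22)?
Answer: 627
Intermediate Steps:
w(C, Z) = (C + Z)/(5 + C) (w(C, Z) = (Z + C)/(C + 5) = (C + Z)/(5 + C))
-38*(w(-7, -4) - 22) = -38*((-7 - 4)/(5 - 7) - 22) = -38*(-11/(-2) - 22) = -38*(-½*(-11) - 22) = -38*(11/2 - 22) = -38*(-33/2) = 627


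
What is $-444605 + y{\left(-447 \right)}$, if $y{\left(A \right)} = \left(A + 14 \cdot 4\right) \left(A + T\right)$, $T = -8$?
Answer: $-266700$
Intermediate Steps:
$y{\left(A \right)} = \left(-8 + A\right) \left(56 + A\right)$ ($y{\left(A \right)} = \left(A + 14 \cdot 4\right) \left(A - 8\right) = \left(A + 56\right) \left(-8 + A\right) = \left(56 + A\right) \left(-8 + A\right) = \left(-8 + A\right) \left(56 + A\right)$)
$-444605 + y{\left(-447 \right)} = -444605 + \left(-448 + \left(-447\right)^{2} + 48 \left(-447\right)\right) = -444605 - -177905 = -444605 + 177905 = -266700$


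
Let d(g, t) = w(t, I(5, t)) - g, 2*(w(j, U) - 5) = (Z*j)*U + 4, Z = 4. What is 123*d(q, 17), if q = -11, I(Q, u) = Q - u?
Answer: -47970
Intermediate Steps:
w(j, U) = 7 + 2*U*j (w(j, U) = 5 + ((4*j)*U + 4)/2 = 5 + (4*U*j + 4)/2 = 5 + (4 + 4*U*j)/2 = 5 + (2 + 2*U*j) = 7 + 2*U*j)
d(g, t) = 7 - g + 2*t*(5 - t) (d(g, t) = (7 + 2*(5 - t)*t) - g = (7 + 2*t*(5 - t)) - g = 7 - g + 2*t*(5 - t))
123*d(q, 17) = 123*(7 - 1*(-11) - 2*17*(-5 + 17)) = 123*(7 + 11 - 2*17*12) = 123*(7 + 11 - 408) = 123*(-390) = -47970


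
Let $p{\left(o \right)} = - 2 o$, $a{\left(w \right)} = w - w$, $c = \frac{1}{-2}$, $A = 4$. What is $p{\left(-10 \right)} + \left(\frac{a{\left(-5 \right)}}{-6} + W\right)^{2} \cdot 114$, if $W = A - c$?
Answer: $\frac{4657}{2} \approx 2328.5$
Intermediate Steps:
$c = - \frac{1}{2} \approx -0.5$
$a{\left(w \right)} = 0$
$W = \frac{9}{2}$ ($W = 4 - - \frac{1}{2} = 4 + \frac{1}{2} = \frac{9}{2} \approx 4.5$)
$p{\left(-10 \right)} + \left(\frac{a{\left(-5 \right)}}{-6} + W\right)^{2} \cdot 114 = \left(-2\right) \left(-10\right) + \left(\frac{0}{-6} + \frac{9}{2}\right)^{2} \cdot 114 = 20 + \left(0 \left(- \frac{1}{6}\right) + \frac{9}{2}\right)^{2} \cdot 114 = 20 + \left(0 + \frac{9}{2}\right)^{2} \cdot 114 = 20 + \left(\frac{9}{2}\right)^{2} \cdot 114 = 20 + \frac{81}{4} \cdot 114 = 20 + \frac{4617}{2} = \frac{4657}{2}$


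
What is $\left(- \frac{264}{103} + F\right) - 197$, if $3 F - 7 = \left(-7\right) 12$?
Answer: $- \frac{69596}{309} \approx -225.23$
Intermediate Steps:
$F = - \frac{77}{3}$ ($F = \frac{7}{3} + \frac{\left(-7\right) 12}{3} = \frac{7}{3} + \frac{1}{3} \left(-84\right) = \frac{7}{3} - 28 = - \frac{77}{3} \approx -25.667$)
$\left(- \frac{264}{103} + F\right) - 197 = \left(- \frac{264}{103} - \frac{77}{3}\right) - 197 = - \frac{8723}{309} - 197 = - \frac{69596}{309}$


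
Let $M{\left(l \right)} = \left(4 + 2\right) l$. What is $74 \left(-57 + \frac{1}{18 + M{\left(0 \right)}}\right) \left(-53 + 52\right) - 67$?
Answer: $\frac{37322}{9} \approx 4146.9$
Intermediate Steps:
$M{\left(l \right)} = 6 l$
$74 \left(-57 + \frac{1}{18 + M{\left(0 \right)}}\right) \left(-53 + 52\right) - 67 = 74 \left(-57 + \frac{1}{18 + 6 \cdot 0}\right) \left(-53 + 52\right) - 67 = 74 \left(-57 + \frac{1}{18 + 0}\right) \left(-1\right) - 67 = 74 \left(-57 + \frac{1}{18}\right) \left(-1\right) - 67 = 74 \left(\left(- \frac{1025}{18}\right) \left(-1\right)\right) - 67 = 74 \cdot \frac{1025}{18} - 67 = \frac{37925}{9} - 67 = \frac{37322}{9}$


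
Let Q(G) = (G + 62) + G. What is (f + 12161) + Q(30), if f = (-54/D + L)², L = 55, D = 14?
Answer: 730031/49 ≈ 14899.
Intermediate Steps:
Q(G) = 62 + 2*G (Q(G) = (62 + G) + G = 62 + 2*G)
f = 128164/49 (f = (-54/14 + 55)² = (-54*1/14 + 55)² = (-27/7 + 55)² = (358/7)² = 128164/49 ≈ 2615.6)
(f + 12161) + Q(30) = (128164/49 + 12161) + (62 + 2*30) = 724053/49 + (62 + 60) = 724053/49 + 122 = 730031/49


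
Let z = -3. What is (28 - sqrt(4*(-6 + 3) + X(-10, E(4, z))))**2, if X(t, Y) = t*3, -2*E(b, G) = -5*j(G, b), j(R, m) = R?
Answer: (28 - I*sqrt(42))**2 ≈ 742.0 - 362.92*I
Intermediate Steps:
E(b, G) = 5*G/2 (E(b, G) = -(-5)*G/2 = 5*G/2)
X(t, Y) = 3*t
(28 - sqrt(4*(-6 + 3) + X(-10, E(4, z))))**2 = (28 - sqrt(4*(-6 + 3) + 3*(-10)))**2 = (28 - sqrt(4*(-3) - 30))**2 = (28 - sqrt(-12 - 30))**2 = (28 - sqrt(-42))**2 = (28 - I*sqrt(42))**2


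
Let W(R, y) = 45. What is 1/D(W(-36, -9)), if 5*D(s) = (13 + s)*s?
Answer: 1/522 ≈ 0.0019157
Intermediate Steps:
D(s) = s*(13 + s)/5 (D(s) = ((13 + s)*s)/5 = (s*(13 + s))/5 = s*(13 + s)/5)
1/D(W(-36, -9)) = 1/((1/5)*45*(13 + 45)) = 1/((1/5)*45*58) = 1/522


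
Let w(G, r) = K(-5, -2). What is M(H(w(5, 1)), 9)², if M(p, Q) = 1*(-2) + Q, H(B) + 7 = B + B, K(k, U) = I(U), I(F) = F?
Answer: 49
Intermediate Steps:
K(k, U) = U
w(G, r) = -2
H(B) = -7 + 2*B (H(B) = -7 + (B + B) = -7 + 2*B)
M(p, Q) = -2 + Q
M(H(w(5, 1)), 9)² = (-2 + 9)² = 7² = 49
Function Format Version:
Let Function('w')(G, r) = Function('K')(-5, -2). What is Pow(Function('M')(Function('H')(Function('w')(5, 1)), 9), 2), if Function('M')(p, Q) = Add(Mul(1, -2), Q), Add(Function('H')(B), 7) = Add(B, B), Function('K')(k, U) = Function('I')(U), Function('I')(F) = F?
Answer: 49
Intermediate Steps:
Function('K')(k, U) = U
Function('w')(G, r) = -2
Function('H')(B) = Add(-7, Mul(2, B)) (Function('H')(B) = Add(-7, Add(B, B)) = Add(-7, Mul(2, B)))
Function('M')(p, Q) = Add(-2, Q)
Pow(Function('M')(Function('H')(Function('w')(5, 1)), 9), 2) = Pow(Add(-2, 9), 2) = Pow(7, 2) = 49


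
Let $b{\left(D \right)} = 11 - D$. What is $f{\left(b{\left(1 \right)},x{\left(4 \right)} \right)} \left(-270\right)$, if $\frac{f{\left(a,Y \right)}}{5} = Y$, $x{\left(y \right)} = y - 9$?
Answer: $6750$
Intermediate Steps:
$x{\left(y \right)} = -9 + y$
$f{\left(a,Y \right)} = 5 Y$
$f{\left(b{\left(1 \right)},x{\left(4 \right)} \right)} \left(-270\right) = 5 \left(-9 + 4\right) \left(-270\right) = 5 \left(-5\right) \left(-270\right) = \left(-25\right) \left(-270\right) = 6750$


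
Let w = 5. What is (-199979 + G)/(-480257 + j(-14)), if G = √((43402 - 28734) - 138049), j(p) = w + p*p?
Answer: 199979/480056 - 3*I*√13709/480056 ≈ 0.41657 - 0.0007317*I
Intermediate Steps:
j(p) = 5 + p² (j(p) = 5 + p*p = 5 + p²)
G = 3*I*√13709 (G = √(14668 - 138049) = √(-123381) = 3*I*√13709 ≈ 351.26*I)
(-199979 + G)/(-480257 + j(-14)) = (-199979 + 3*I*√13709)/(-480257 + (5 + (-14)²)) = (-199979 + 3*I*√13709)/(-480257 + (5 + 196)) = (-199979 + 3*I*√13709)/(-480257 + 201) = (-199979 + 3*I*√13709)/(-480056) = (-199979 + 3*I*√13709)*(-1/480056) = 199979/480056 - 3*I*√13709/480056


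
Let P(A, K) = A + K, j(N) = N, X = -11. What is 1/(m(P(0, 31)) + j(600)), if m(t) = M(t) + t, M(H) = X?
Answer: 1/620 ≈ 0.0016129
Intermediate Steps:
M(H) = -11
m(t) = -11 + t
1/(m(P(0, 31)) + j(600)) = 1/((-11 + (0 + 31)) + 600) = 1/((-11 + 31) + 600) = 1/(20 + 600) = 1/620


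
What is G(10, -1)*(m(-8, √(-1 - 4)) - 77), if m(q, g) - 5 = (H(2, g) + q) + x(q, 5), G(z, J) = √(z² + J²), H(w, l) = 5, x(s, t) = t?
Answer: -70*√101 ≈ -703.49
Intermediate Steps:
G(z, J) = √(J² + z²)
m(q, g) = 15 + q (m(q, g) = 5 + ((5 + q) + 5) = 5 + (10 + q) = 15 + q)
G(10, -1)*(m(-8, √(-1 - 4)) - 77) = √((-1)² + 10²)*((15 - 8) - 77) = √(1 + 100)*(7 - 77) = √101*(-70) = -70*√101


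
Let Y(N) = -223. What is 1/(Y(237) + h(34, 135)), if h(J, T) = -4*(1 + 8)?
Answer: -1/259 ≈ -0.0038610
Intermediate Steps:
h(J, T) = -36 (h(J, T) = -4*9 = -36)
1/(Y(237) + h(34, 135)) = 1/(-223 - 36) = 1/(-259) = -1/259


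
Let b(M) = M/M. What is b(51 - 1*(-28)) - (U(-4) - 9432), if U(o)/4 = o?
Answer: 9449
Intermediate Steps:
U(o) = 4*o
b(M) = 1
b(51 - 1*(-28)) - (U(-4) - 9432) = 1 - (4*(-4) - 9432) = 1 - (-16 - 9432) = 1 - 1*(-9448) = 1 + 9448 = 9449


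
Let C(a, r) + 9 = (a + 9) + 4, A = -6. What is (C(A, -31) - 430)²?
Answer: 186624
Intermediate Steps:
C(a, r) = 4 + a (C(a, r) = -9 + ((a + 9) + 4) = -9 + ((9 + a) + 4) = -9 + (13 + a) = 4 + a)
(C(A, -31) - 430)² = ((4 - 6) - 430)² = (-2 - 430)² = (-432)² = 186624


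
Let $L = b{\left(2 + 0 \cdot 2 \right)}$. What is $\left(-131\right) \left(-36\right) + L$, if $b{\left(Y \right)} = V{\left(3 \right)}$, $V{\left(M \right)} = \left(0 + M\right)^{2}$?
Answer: $4725$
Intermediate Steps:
$V{\left(M \right)} = M^{2}$
$b{\left(Y \right)} = 9$ ($b{\left(Y \right)} = 3^{2} = 9$)
$L = 9$
$\left(-131\right) \left(-36\right) + L = \left(-131\right) \left(-36\right) + 9 = 4716 + 9 = 4725$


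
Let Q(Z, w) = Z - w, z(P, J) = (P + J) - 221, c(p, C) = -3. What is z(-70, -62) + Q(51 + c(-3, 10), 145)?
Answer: -450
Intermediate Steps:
z(P, J) = -221 + J + P (z(P, J) = (J + P) - 221 = -221 + J + P)
z(-70, -62) + Q(51 + c(-3, 10), 145) = (-221 - 62 - 70) + ((51 - 3) - 1*145) = -353 + (48 - 145) = -353 - 97 = -450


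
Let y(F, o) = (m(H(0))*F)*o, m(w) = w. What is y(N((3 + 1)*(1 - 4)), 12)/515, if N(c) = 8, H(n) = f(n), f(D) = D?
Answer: 0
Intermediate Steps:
H(n) = n
y(F, o) = 0 (y(F, o) = (0*F)*o = 0*o = 0)
y(N((3 + 1)*(1 - 4)), 12)/515 = 0/515 = 0*(1/515) = 0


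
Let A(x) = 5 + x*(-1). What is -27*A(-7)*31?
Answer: -10044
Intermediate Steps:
A(x) = 5 - x
-27*A(-7)*31 = -27*(5 - 1*(-7))*31 = -27*(5 + 7)*31 = -27*12*31 = -324*31 = -10044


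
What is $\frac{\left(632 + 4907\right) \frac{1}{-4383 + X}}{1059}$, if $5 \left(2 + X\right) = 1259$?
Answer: $- \frac{27695}{21885294} \approx -0.0012655$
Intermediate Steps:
$X = \frac{1249}{5}$ ($X = -2 + \frac{1}{5} \cdot 1259 = -2 + \frac{1259}{5} = \frac{1249}{5} \approx 249.8$)
$\frac{\left(632 + 4907\right) \frac{1}{-4383 + X}}{1059} = \frac{\left(632 + 4907\right) \frac{1}{-4383 + \frac{1249}{5}}}{1059} = \frac{5539}{- \frac{20666}{5}} \cdot \frac{1}{1059} = 5539 \left(- \frac{5}{20666}\right) \frac{1}{1059} = \left(- \frac{27695}{20666}\right) \frac{1}{1059} = - \frac{27695}{21885294}$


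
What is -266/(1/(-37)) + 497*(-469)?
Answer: -223251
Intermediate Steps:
-266/(1/(-37)) + 497*(-469) = -266/(-1/37) - 233093 = -266*(-37) - 233093 = 9842 - 233093 = -223251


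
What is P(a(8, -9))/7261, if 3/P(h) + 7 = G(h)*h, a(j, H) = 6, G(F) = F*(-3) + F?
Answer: -3/573619 ≈ -5.2300e-6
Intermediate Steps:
G(F) = -2*F (G(F) = -3*F + F = -2*F)
P(h) = 3/(-7 - 2*h**2) (P(h) = 3/(-7 + (-2*h)*h) = 3/(-7 - 2*h**2))
P(a(8, -9))/7261 = (3/(-7 - 2*6**2))/7261 = (3/(-7 - 2*36))*(1/7261) = (3/(-7 - 72))*(1/7261) = (3/(-79))*(1/7261) = (3*(-1/79))*(1/7261) = -3/79*1/7261 = -3/573619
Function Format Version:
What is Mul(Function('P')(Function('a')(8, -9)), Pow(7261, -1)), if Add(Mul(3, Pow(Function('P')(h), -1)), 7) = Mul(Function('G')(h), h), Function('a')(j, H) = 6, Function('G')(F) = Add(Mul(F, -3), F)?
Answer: Rational(-3, 573619) ≈ -5.2300e-6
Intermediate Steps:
Function('G')(F) = Mul(-2, F) (Function('G')(F) = Add(Mul(-3, F), F) = Mul(-2, F))
Function('P')(h) = Mul(3, Pow(Add(-7, Mul(-2, Pow(h, 2))), -1)) (Function('P')(h) = Mul(3, Pow(Add(-7, Mul(Mul(-2, h), h)), -1)) = Mul(3, Pow(Add(-7, Mul(-2, Pow(h, 2))), -1)))
Mul(Function('P')(Function('a')(8, -9)), Pow(7261, -1)) = Mul(Mul(3, Pow(Add(-7, Mul(-2, Pow(6, 2))), -1)), Pow(7261, -1)) = Mul(Mul(3, Pow(Add(-7, Mul(-2, 36)), -1)), Rational(1, 7261)) = Mul(Mul(3, Pow(Add(-7, -72), -1)), Rational(1, 7261)) = Mul(Mul(3, Pow(-79, -1)), Rational(1, 7261)) = Mul(Mul(3, Rational(-1, 79)), Rational(1, 7261)) = Mul(Rational(-3, 79), Rational(1, 7261)) = Rational(-3, 573619)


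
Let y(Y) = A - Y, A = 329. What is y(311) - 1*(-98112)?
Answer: 98130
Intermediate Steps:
y(Y) = 329 - Y
y(311) - 1*(-98112) = (329 - 1*311) - 1*(-98112) = (329 - 311) + 98112 = 18 + 98112 = 98130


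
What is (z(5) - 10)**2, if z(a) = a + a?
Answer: 0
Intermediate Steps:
z(a) = 2*a
(z(5) - 10)**2 = (2*5 - 10)**2 = (10 - 10)**2 = 0**2 = 0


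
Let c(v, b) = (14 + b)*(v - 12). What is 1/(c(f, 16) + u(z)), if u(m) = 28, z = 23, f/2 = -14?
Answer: -1/1172 ≈ -0.00085324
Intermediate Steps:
f = -28 (f = 2*(-14) = -28)
c(v, b) = (-12 + v)*(14 + b) (c(v, b) = (14 + b)*(-12 + v) = (-12 + v)*(14 + b))
1/(c(f, 16) + u(z)) = 1/((-168 - 12*16 + 14*(-28) + 16*(-28)) + 28) = 1/((-168 - 192 - 392 - 448) + 28) = 1/(-1200 + 28) = 1/(-1172) = -1/1172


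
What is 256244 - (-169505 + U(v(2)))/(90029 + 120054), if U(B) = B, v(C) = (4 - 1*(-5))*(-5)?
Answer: 53832677802/210083 ≈ 2.5624e+5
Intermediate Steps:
v(C) = -45 (v(C) = (4 + 5)*(-5) = 9*(-5) = -45)
256244 - (-169505 + U(v(2)))/(90029 + 120054) = 256244 - (-169505 - 45)/(90029 + 120054) = 256244 - (-169550)/210083 = 256244 - 1*(-169550/210083) = 256244 + 169550/210083 = 53832677802/210083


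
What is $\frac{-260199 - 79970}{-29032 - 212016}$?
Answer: $\frac{340169}{241048} \approx 1.4112$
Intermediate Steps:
$\frac{-260199 - 79970}{-29032 - 212016} = - \frac{340169}{-241048} = \left(-340169\right) \left(- \frac{1}{241048}\right) = \frac{340169}{241048}$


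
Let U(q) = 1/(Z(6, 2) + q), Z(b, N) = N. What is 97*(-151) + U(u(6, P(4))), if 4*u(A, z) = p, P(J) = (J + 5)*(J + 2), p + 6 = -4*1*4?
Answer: -102531/7 ≈ -14647.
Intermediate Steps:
p = -22 (p = -6 - 4*1*4 = -6 - 4*4 = -6 - 16 = -22)
P(J) = (2 + J)*(5 + J) (P(J) = (5 + J)*(2 + J) = (2 + J)*(5 + J))
u(A, z) = -11/2 (u(A, z) = (1/4)*(-22) = -11/2)
U(q) = 1/(2 + q)
97*(-151) + U(u(6, P(4))) = 97*(-151) + 1/(2 - 11/2) = -14647 + 1/(-7/2) = -14647 - 2/7 = -102531/7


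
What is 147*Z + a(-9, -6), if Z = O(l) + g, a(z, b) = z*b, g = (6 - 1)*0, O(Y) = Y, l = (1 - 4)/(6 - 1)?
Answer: -171/5 ≈ -34.200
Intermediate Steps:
l = -⅗ (l = -3/5 = -3*⅕ = -⅗ ≈ -0.60000)
g = 0 (g = 5*0 = 0)
a(z, b) = b*z
Z = -⅗ (Z = -⅗ + 0 = -⅗ ≈ -0.60000)
147*Z + a(-9, -6) = 147*(-⅗) - 6*(-9) = -441/5 + 54 = -171/5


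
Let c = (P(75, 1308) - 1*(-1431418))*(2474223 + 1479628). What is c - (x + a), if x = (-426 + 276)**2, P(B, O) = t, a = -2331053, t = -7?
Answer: 5659588122314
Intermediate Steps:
P(B, O) = -7
x = 22500 (x = (-150)**2 = 22500)
c = 5659585813761 (c = (-7 - 1*(-1431418))*(2474223 + 1479628) = (-7 + 1431418)*3953851 = 1431411*3953851 = 5659585813761)
c - (x + a) = 5659585813761 - (22500 - 2331053) = 5659585813761 - 1*(-2308553) = 5659585813761 + 2308553 = 5659588122314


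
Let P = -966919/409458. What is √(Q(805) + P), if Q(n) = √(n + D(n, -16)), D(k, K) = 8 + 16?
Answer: √(-395912719902 + 167655853764*√829)/409458 ≈ 5.1411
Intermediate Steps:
D(k, K) = 24
P = -966919/409458 (P = -966919*1/409458 = -966919/409458 ≈ -2.3615)
Q(n) = √(24 + n) (Q(n) = √(n + 24) = √(24 + n))
√(Q(805) + P) = √(√(24 + 805) - 966919/409458) = √(√829 - 966919/409458) = √(-966919/409458 + √829)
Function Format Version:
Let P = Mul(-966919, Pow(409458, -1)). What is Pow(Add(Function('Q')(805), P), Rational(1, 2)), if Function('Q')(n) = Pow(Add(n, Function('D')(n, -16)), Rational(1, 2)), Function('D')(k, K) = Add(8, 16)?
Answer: Mul(Rational(1, 409458), Pow(Add(-395912719902, Mul(167655853764, Pow(829, Rational(1, 2)))), Rational(1, 2))) ≈ 5.1411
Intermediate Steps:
Function('D')(k, K) = 24
P = Rational(-966919, 409458) (P = Mul(-966919, Rational(1, 409458)) = Rational(-966919, 409458) ≈ -2.3615)
Function('Q')(n) = Pow(Add(24, n), Rational(1, 2)) (Function('Q')(n) = Pow(Add(n, 24), Rational(1, 2)) = Pow(Add(24, n), Rational(1, 2)))
Pow(Add(Function('Q')(805), P), Rational(1, 2)) = Pow(Add(Pow(Add(24, 805), Rational(1, 2)), Rational(-966919, 409458)), Rational(1, 2)) = Pow(Add(Pow(829, Rational(1, 2)), Rational(-966919, 409458)), Rational(1, 2)) = Pow(Add(Rational(-966919, 409458), Pow(829, Rational(1, 2))), Rational(1, 2))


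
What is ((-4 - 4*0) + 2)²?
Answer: 4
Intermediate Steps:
((-4 - 4*0) + 2)² = ((-4 + 0) + 2)² = (-4 + 2)² = (-2)² = 4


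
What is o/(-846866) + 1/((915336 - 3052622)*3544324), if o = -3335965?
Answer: 12635357853262996947/3207604085702871512 ≈ 3.9392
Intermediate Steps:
o/(-846866) + 1/((915336 - 3052622)*3544324) = -3335965/(-846866) + 1/((915336 - 3052622)*3544324) = -3335965*(-1/846866) + (1/3544324)/(-2137286) = 3335965/846866 - 1/2137286*1/3544324 = 3335965/846866 - 1/7575234064664 = 12635357853262996947/3207604085702871512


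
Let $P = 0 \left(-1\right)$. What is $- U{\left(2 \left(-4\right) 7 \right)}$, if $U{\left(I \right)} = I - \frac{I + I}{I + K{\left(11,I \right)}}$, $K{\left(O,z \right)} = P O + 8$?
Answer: $\frac{175}{3} \approx 58.333$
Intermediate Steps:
$P = 0$
$K{\left(O,z \right)} = 8$ ($K{\left(O,z \right)} = 0 O + 8 = 0 + 8 = 8$)
$U{\left(I \right)} = I - \frac{2 I}{8 + I}$ ($U{\left(I \right)} = I - \frac{I + I}{I + 8} = I - \frac{2 I}{8 + I}$)
$- U{\left(2 \left(-4\right) 7 \right)} = - \frac{2 \left(-4\right) 7 \left(6 + 2 \left(-4\right) 7\right)}{8 + 2 \left(-4\right) 7} = - \frac{\left(-8\right) 7 \left(6 - 56\right)}{8 - 56} = - \frac{\left(-56\right) \left(6 - 56\right)}{8 - 56} = - \frac{\left(-56\right) \left(-50\right)}{-48} = - \frac{\left(-56\right) \left(-1\right) \left(-50\right)}{48} = \left(-1\right) \left(- \frac{175}{3}\right) = \frac{175}{3}$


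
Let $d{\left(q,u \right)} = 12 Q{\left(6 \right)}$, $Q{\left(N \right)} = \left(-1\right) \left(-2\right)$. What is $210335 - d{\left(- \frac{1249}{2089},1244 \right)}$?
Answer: $210311$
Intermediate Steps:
$Q{\left(N \right)} = 2$
$d{\left(q,u \right)} = 24$ ($d{\left(q,u \right)} = 12 \cdot 2 = 24$)
$210335 - d{\left(- \frac{1249}{2089},1244 \right)} = 210335 - 24 = 210311$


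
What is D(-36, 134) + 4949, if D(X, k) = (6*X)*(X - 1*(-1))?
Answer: 12509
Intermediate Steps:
D(X, k) = 6*X*(1 + X) (D(X, k) = (6*X)*(X + 1) = (6*X)*(1 + X) = 6*X*(1 + X))
D(-36, 134) + 4949 = 6*(-36)*(1 - 36) + 4949 = 6*(-36)*(-35) + 4949 = 7560 + 4949 = 12509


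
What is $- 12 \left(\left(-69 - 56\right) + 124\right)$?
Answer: $12$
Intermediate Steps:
$- 12 \left(\left(-69 - 56\right) + 124\right) = - 12 \left(-125 + 124\right) = \left(-12\right) \left(-1\right) = 12$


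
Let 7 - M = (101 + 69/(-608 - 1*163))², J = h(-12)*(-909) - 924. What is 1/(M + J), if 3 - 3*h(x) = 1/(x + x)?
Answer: -528392/6352093589 ≈ -8.3184e-5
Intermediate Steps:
h(x) = 1 - 1/(6*x) (h(x) = 1 - 1/(3*(x + x)) = 1 - 1/(2*x)/3 = 1 - 1/(6*x))
J = -14765/8 (J = ((-⅙ - 12)/(-12))*(-909) - 924 = -1/12*(-73/6)*(-909) - 924 = (73/72)*(-909) - 924 = -7373/8 - 924 = -14765/8 ≈ -1845.6)
M = -672110013/66049 (M = 7 - (101 + 69/(-608 - 1*163))² = 7 - (101 + 69/(-608 - 163))² = 7 - (101 + 69/(-771))² = 7 - (101 + 69*(-1/771))² = 7 - (101 - 23/257)² = 7 - (25934/257)² = 7 - 1*672572356/66049 = 7 - 672572356/66049 = -672110013/66049 ≈ -10176.)
1/(M + J) = 1/(-672110013/66049 - 14765/8) = 1/(-6352093589/528392) = -528392/6352093589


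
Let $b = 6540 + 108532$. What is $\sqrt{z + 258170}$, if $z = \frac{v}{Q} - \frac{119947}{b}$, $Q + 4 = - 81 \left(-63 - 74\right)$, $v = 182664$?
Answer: $\frac{\sqrt{6573385393489374181198}}{159561712} \approx 508.12$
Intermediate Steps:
$b = 115072$
$Q = 11093$ ($Q = -4 - 81 \left(-63 - 74\right) = -4 - -11097 = -4 + 11097 = 11093$)
$z = \frac{19688939737}{1276493696}$ ($z = \frac{182664}{11093} - \frac{119947}{115072} = \frac{19688939737}{1276493696} \approx 15.424$)
$\sqrt{z + 258170} = \sqrt{\frac{19688939737}{1276493696} + 258170} = \sqrt{\frac{329572066436057}{1276493696}} = \frac{\sqrt{6573385393489374181198}}{159561712}$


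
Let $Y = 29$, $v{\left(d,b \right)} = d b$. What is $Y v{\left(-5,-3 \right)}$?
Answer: $435$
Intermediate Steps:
$v{\left(d,b \right)} = b d$
$Y v{\left(-5,-3 \right)} = 29 \left(\left(-3\right) \left(-5\right)\right) = 29 \cdot 15 = 435$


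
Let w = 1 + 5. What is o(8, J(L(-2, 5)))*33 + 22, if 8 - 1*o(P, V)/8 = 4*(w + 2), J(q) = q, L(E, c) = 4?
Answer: -6314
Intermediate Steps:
w = 6
o(P, V) = -192 (o(P, V) = 64 - 32*(6 + 2) = 64 - 32*8 = 64 - 8*32 = 64 - 256 = -192)
o(8, J(L(-2, 5)))*33 + 22 = -192*33 + 22 = -6336 + 22 = -6314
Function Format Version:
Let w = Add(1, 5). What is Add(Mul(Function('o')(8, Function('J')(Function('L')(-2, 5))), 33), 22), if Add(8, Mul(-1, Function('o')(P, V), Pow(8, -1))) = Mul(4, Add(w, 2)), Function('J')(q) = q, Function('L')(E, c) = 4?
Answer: -6314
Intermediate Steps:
w = 6
Function('o')(P, V) = -192 (Function('o')(P, V) = Add(64, Mul(-8, Mul(4, Add(6, 2)))) = Add(64, Mul(-8, Mul(4, 8))) = Add(64, Mul(-8, 32)) = Add(64, -256) = -192)
Add(Mul(Function('o')(8, Function('J')(Function('L')(-2, 5))), 33), 22) = Add(Mul(-192, 33), 22) = Add(-6336, 22) = -6314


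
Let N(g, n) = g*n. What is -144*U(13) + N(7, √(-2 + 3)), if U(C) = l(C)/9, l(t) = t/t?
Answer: -9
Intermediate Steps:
l(t) = 1
U(C) = ⅑ (U(C) = 1/9 = 1*(⅑) = ⅑)
-144*U(13) + N(7, √(-2 + 3)) = -144*⅑ + 7*√(-2 + 3) = -16 + 7*√1 = -16 + 7*1 = -16 + 7 = -9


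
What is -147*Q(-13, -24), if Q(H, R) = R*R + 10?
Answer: -86142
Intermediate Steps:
Q(H, R) = 10 + R² (Q(H, R) = R² + 10 = 10 + R²)
-147*Q(-13, -24) = -147*(10 + (-24)²) = -147*(10 + 576) = -147*586 = -86142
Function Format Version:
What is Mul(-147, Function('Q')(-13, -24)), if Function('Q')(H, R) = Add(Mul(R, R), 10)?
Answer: -86142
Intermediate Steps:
Function('Q')(H, R) = Add(10, Pow(R, 2)) (Function('Q')(H, R) = Add(Pow(R, 2), 10) = Add(10, Pow(R, 2)))
Mul(-147, Function('Q')(-13, -24)) = Mul(-147, Add(10, Pow(-24, 2))) = Mul(-147, Add(10, 576)) = Mul(-147, 586) = -86142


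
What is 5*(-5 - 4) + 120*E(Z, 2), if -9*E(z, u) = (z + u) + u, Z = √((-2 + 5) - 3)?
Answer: -295/3 ≈ -98.333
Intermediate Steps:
Z = 0 (Z = √(3 - 3) = √0 = 0)
E(z, u) = -2*u/9 - z/9 (E(z, u) = -((z + u) + u)/9 = -((u + z) + u)/9 = -(z + 2*u)/9 = -2*u/9 - z/9)
5*(-5 - 4) + 120*E(Z, 2) = 5*(-5 - 4) + 120*(-2/9*2 - ⅑*0) = 5*(-9) + 120*(-4/9 + 0) = -45 + 120*(-4/9) = -45 - 160/3 = -295/3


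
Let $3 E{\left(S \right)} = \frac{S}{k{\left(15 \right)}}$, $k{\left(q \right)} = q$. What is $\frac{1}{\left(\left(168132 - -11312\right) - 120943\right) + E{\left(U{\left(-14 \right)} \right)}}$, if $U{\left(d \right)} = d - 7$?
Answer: $\frac{15}{877508} \approx 1.7094 \cdot 10^{-5}$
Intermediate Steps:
$U{\left(d \right)} = -7 + d$ ($U{\left(d \right)} = d - 7 = -7 + d$)
$E{\left(S \right)} = \frac{S}{45}$ ($E{\left(S \right)} = \frac{S \frac{1}{15}}{3} = \frac{\frac{1}{15} S}{3} = \frac{S}{45}$)
$\frac{1}{\left(\left(168132 - -11312\right) - 120943\right) + E{\left(U{\left(-14 \right)} \right)}} = \frac{1}{\left(\left(168132 - -11312\right) - 120943\right) + \frac{-7 - 14}{45}} = \frac{1}{\left(\left(168132 + 11312\right) - 120943\right) + \frac{1}{45} \left(-21\right)} = \frac{1}{\left(179444 - 120943\right) - \frac{7}{15}} = \frac{1}{58501 - \frac{7}{15}} = \frac{1}{\frac{877508}{15}} = \frac{15}{877508}$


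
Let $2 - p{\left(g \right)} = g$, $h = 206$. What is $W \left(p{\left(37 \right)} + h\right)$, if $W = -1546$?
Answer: $-264366$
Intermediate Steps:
$p{\left(g \right)} = 2 - g$
$W \left(p{\left(37 \right)} + h\right) = - 1546 \left(\left(2 - 37\right) + 206\right) = - 1546 \left(-35 + 206\right) = \left(-1546\right) 171 = -264366$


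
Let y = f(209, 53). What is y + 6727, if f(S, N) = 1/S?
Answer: 1405944/209 ≈ 6727.0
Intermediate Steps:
y = 1/209 ≈ 0.0047847
y + 6727 = 1/209 + 6727 = 1405944/209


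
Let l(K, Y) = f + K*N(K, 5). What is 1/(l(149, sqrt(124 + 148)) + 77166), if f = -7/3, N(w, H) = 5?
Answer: 3/233726 ≈ 1.2836e-5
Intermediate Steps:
f = -7/3 (f = -7*1/3 = -7/3 ≈ -2.3333)
l(K, Y) = -7/3 + 5*K (l(K, Y) = -7/3 + K*5 = -7/3 + 5*K)
1/(l(149, sqrt(124 + 148)) + 77166) = 1/((-7/3 + 5*149) + 77166) = 1/((-7/3 + 745) + 77166) = 1/(2228/3 + 77166) = 1/(233726/3) = 3/233726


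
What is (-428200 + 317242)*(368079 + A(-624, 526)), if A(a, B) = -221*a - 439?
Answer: -56094151152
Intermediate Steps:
A(a, B) = -439 - 221*a
(-428200 + 317242)*(368079 + A(-624, 526)) = (-428200 + 317242)*(368079 + (-439 - 221*(-624))) = -110958*(368079 + (-439 + 137904)) = -110958*(368079 + 137465) = -110958*505544 = -56094151152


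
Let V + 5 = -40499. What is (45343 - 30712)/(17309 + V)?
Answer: -14631/23195 ≈ -0.63078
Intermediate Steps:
V = -40504 (V = -5 - 40499 = -40504)
(45343 - 30712)/(17309 + V) = (45343 - 30712)/(17309 - 40504) = 14631/(-23195) = 14631*(-1/23195) = -14631/23195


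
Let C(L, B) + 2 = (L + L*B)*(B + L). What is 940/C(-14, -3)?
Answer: -470/239 ≈ -1.9665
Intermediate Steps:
C(L, B) = -2 + (B + L)*(L + B*L) (C(L, B) = -2 + (L + L*B)*(B + L) = -2 + (L + B*L)*(B + L) = -2 + (B + L)*(L + B*L))
940/C(-14, -3) = 940/(-2 + (-14)² - 3*(-14) - 3*(-14)² - 14*(-3)²) = 940/(-2 + 196 + 42 - 3*196 - 14*9) = 940/(-2 + 196 + 42 - 588 - 126) = 940/(-478) = 940*(-1/478) = -470/239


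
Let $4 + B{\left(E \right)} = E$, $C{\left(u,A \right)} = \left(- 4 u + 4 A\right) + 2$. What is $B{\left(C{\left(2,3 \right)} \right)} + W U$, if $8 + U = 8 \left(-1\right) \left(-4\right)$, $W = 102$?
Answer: $2450$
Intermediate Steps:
$C{\left(u,A \right)} = 2 - 4 u + 4 A$
$U = 24$ ($U = -8 + 8 \left(-1\right) \left(-4\right) = -8 - -32 = -8 + 32 = 24$)
$B{\left(E \right)} = -4 + E$
$B{\left(C{\left(2,3 \right)} \right)} + W U = \left(-4 + \left(2 - 8 + 4 \cdot 3\right)\right) + 102 \cdot 24 = \left(-4 + \left(2 - 8 + 12\right)\right) + 2448 = \left(-4 + 6\right) + 2448 = 2 + 2448 = 2450$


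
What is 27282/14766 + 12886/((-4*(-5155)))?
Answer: 62735793/25372910 ≈ 2.4725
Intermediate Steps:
27282/14766 + 12886/((-4*(-5155))) = 27282*(1/14766) + 12886/20620 = 4547/2461 + 12886*(1/20620) = 4547/2461 + 6443/10310 = 62735793/25372910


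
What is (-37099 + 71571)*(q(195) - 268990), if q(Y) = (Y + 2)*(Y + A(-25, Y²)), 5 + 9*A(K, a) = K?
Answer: -23913054040/3 ≈ -7.9710e+9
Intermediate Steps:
A(K, a) = -5/9 + K/9
q(Y) = (2 + Y)*(-10/3 + Y) (q(Y) = (Y + 2)*(Y + (-5/9 + (⅑)*(-25))) = (2 + Y)*(Y + (-5/9 - 25/9)) = (2 + Y)*(Y - 10/3) = (2 + Y)*(-10/3 + Y))
(-37099 + 71571)*(q(195) - 268990) = (-37099 + 71571)*((-20/3 + 195² - 4/3*195) - 268990) = 34472*((-20/3 + 38025 - 260) - 268990) = 34472*(113275/3 - 268990) = 34472*(-693695/3) = -23913054040/3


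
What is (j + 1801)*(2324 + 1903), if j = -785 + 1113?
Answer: 8999283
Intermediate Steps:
j = 328
(j + 1801)*(2324 + 1903) = (328 + 1801)*(2324 + 1903) = 2129*4227 = 8999283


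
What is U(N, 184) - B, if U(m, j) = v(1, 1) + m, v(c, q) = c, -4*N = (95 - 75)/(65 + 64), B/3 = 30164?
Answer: -11673344/129 ≈ -90491.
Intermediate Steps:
B = 90492 (B = 3*30164 = 90492)
N = -5/129 (N = -(95 - 75)/(4*(65 + 64)) = -5/129 ≈ -0.038760)
U(m, j) = 1 + m
U(N, 184) - B = (1 - 5/129) - 1*90492 = 124/129 - 90492 = -11673344/129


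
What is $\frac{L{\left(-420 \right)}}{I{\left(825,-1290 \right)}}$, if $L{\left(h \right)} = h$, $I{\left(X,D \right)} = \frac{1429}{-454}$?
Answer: $\frac{190680}{1429} \approx 133.44$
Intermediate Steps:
$I{\left(X,D \right)} = - \frac{1429}{454}$ ($I{\left(X,D \right)} = 1429 \left(- \frac{1}{454}\right) = - \frac{1429}{454}$)
$\frac{L{\left(-420 \right)}}{I{\left(825,-1290 \right)}} = - \frac{420}{- \frac{1429}{454}} = \left(-420\right) \left(- \frac{454}{1429}\right) = \frac{190680}{1429}$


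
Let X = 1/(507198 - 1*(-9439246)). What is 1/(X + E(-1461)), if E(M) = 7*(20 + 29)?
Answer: 9946444/3411630293 ≈ 0.0029155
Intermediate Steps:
E(M) = 343 (E(M) = 7*49 = 343)
X = 1/9946444 (X = 1/(507198 + 9439246) = 1/9946444 ≈ 1.0054e-7)
1/(X + E(-1461)) = 1/(1/9946444 + 343) = 1/(3411630293/9946444) = 9946444/3411630293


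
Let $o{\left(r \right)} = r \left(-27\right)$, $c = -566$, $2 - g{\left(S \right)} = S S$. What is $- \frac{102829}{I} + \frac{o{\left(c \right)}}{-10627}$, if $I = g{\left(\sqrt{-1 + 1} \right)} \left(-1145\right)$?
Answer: $\frac{1057768003}{24335830} \approx 43.465$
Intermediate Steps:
$g{\left(S \right)} = 2 - S^{2}$ ($g{\left(S \right)} = 2 - S S = 2 - S^{2}$)
$o{\left(r \right)} = - 27 r$
$I = -2290$ ($I = \left(2 - \left(\sqrt{-1 + 1}\right)^{2}\right) \left(-1145\right) = \left(2 - \left(\sqrt{0}\right)^{2}\right) \left(-1145\right) = \left(2 - 0^{2}\right) \left(-1145\right) = \left(2 - 0\right) \left(-1145\right) = \left(2 + 0\right) \left(-1145\right) = 2 \left(-1145\right) = -2290$)
$- \frac{102829}{I} + \frac{o{\left(c \right)}}{-10627} = - \frac{102829}{-2290} + \frac{\left(-27\right) \left(-566\right)}{-10627} = \left(-102829\right) \left(- \frac{1}{2290}\right) + 15282 \left(- \frac{1}{10627}\right) = \frac{102829}{2290} - \frac{15282}{10627} = \frac{1057768003}{24335830}$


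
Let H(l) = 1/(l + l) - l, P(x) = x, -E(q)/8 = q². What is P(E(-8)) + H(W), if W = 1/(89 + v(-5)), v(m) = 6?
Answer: -88257/190 ≈ -464.51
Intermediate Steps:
E(q) = -8*q²
W = 1/95 (W = 1/(89 + 6) = 1/95 ≈ 0.010526)
H(l) = 1/(2*l) - l
P(E(-8)) + H(W) = -8*(-8)² + (1/(2*(1/95)) - 1*1/95) = -8*64 + ((½)*95 - 1/95) = -512 + (95/2 - 1/95) = -512 + 9023/190 = -88257/190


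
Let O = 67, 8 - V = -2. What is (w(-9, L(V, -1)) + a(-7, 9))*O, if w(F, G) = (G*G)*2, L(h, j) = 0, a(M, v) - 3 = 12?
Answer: 1005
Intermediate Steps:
a(M, v) = 15 (a(M, v) = 3 + 12 = 15)
V = 10 (V = 8 - 1*(-2) = 8 + 2 = 10)
w(F, G) = 2*G**2 (w(F, G) = G**2*2 = 2*G**2)
(w(-9, L(V, -1)) + a(-7, 9))*O = (2*0**2 + 15)*67 = (2*0 + 15)*67 = (0 + 15)*67 = 15*67 = 1005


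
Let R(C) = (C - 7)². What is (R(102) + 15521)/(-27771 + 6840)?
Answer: -8182/6977 ≈ -1.1727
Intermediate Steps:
R(C) = (-7 + C)²
(R(102) + 15521)/(-27771 + 6840) = ((-7 + 102)² + 15521)/(-27771 + 6840) = (95² + 15521)/(-20931) = (9025 + 15521)*(-1/20931) = 24546*(-1/20931) = -8182/6977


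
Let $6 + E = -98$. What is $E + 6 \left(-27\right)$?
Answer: $-266$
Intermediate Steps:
$E = -104$ ($E = -6 - 98 = -104$)
$E + 6 \left(-27\right) = -104 + 6 \left(-27\right) = -104 - 162 = -266$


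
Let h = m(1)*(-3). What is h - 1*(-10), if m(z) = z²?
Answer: 7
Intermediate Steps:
h = -3 (h = 1²*(-3) = 1*(-3) = -3)
h - 1*(-10) = -3 - 1*(-10) = -3 + 10 = 7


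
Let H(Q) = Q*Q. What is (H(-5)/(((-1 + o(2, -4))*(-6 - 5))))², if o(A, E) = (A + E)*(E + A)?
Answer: 625/1089 ≈ 0.57392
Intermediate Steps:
o(A, E) = (A + E)² (o(A, E) = (A + E)*(A + E) = (A + E)²)
H(Q) = Q²
(H(-5)/(((-1 + o(2, -4))*(-6 - 5))))² = ((-5)²/(((-1 + (2 - 4)²)*(-6 - 5))))² = (25/(((-1 + (-2)²)*(-11))))² = (25/(((-1 + 4)*(-11))))² = (25/((3*(-11))))² = (25/(-33))² = (25*(-1/33))² = (-25/33)² = 625/1089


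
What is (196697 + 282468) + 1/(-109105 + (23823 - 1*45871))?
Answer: 62843927244/131153 ≈ 4.7917e+5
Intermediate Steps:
(196697 + 282468) + 1/(-109105 + (23823 - 1*45871)) = 479165 + 1/(-109105 + (23823 - 45871)) = 479165 + 1/(-109105 - 22048) = 479165 + 1/(-131153) = 479165 - 1/131153 = 62843927244/131153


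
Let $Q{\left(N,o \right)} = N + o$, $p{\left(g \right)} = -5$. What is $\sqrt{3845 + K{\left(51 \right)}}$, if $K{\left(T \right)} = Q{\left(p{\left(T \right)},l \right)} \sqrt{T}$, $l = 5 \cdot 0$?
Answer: $\sqrt{3845 - 5 \sqrt{51}} \approx 61.719$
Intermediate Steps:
$l = 0$
$K{\left(T \right)} = - 5 \sqrt{T}$ ($K{\left(T \right)} = \left(-5 + 0\right) \sqrt{T} = - 5 \sqrt{T}$)
$\sqrt{3845 + K{\left(51 \right)}} = \sqrt{3845 - 5 \sqrt{51}}$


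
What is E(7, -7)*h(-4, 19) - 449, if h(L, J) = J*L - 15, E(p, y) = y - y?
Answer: -449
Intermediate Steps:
E(p, y) = 0
h(L, J) = -15 + J*L
E(7, -7)*h(-4, 19) - 449 = 0*(-15 + 19*(-4)) - 449 = 0*(-15 - 76) - 449 = 0*(-91) - 449 = 0 - 449 = -449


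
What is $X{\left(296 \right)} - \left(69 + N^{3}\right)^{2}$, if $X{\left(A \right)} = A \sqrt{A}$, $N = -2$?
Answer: $-3721 + 592 \sqrt{74} \approx 1371.6$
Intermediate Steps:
$X{\left(A \right)} = A^{\frac{3}{2}}$
$X{\left(296 \right)} - \left(69 + N^{3}\right)^{2} = 296^{\frac{3}{2}} - \left(69 + \left(-2\right)^{3}\right)^{2} = 592 \sqrt{74} - \left(69 - 8\right)^{2} = 592 \sqrt{74} - 61^{2} = 592 \sqrt{74} - 3721 = -3721 + 592 \sqrt{74}$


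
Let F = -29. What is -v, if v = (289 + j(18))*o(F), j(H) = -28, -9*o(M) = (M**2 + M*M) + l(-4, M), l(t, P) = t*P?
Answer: 52142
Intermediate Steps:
l(t, P) = P*t
o(M) = -2*M**2/9 + 4*M/9 (o(M) = -((M**2 + M*M) + M*(-4))/9 = -((M**2 + M**2) - 4*M)/9 = -(2*M**2 - 4*M)/9 = -(-4*M + 2*M**2)/9 = -2*M**2/9 + 4*M/9)
v = -52142 (v = (289 - 28)*((2/9)*(-29)*(2 - 1*(-29))) = 261*((2/9)*(-29)*(2 + 29)) = 261*((2/9)*(-29)*31) = 261*(-1798/9) = -52142)
-v = -1*(-52142) = 52142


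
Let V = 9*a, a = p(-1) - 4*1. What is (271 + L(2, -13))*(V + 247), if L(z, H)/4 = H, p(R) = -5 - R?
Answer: 38325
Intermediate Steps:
L(z, H) = 4*H
a = -8 (a = (-5 - 1*(-1)) - 4*1 = (-5 + 1) - 4 = -4 - 4 = -8)
V = -72 (V = 9*(-8) = -72)
(271 + L(2, -13))*(V + 247) = (271 + 4*(-13))*(-72 + 247) = (271 - 52)*175 = 219*175 = 38325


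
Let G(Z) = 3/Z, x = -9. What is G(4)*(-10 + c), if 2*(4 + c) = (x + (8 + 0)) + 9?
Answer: -15/2 ≈ -7.5000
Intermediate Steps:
c = 0 (c = -4 + ((-9 + (8 + 0)) + 9)/2 = -4 + ((-9 + 8) + 9)/2 = -4 + (-1 + 9)/2 = -4 + (½)*8 = -4 + 4 = 0)
G(4)*(-10 + c) = (3/4)*(-10 + 0) = (3*(¼))*(-10) = (¾)*(-10) = -15/2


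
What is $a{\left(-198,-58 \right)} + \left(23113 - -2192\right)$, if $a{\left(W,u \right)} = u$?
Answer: $25247$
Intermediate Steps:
$a{\left(-198,-58 \right)} + \left(23113 - -2192\right) = -58 + \left(23113 - -2192\right) = -58 + \left(23113 + 2192\right) = -58 + 25305 = 25247$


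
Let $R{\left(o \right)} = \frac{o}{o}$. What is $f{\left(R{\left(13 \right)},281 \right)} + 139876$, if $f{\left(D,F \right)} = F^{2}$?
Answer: $218837$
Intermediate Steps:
$R{\left(o \right)} = 1$
$f{\left(R{\left(13 \right)},281 \right)} + 139876 = 281^{2} + 139876 = 78961 + 139876 = 218837$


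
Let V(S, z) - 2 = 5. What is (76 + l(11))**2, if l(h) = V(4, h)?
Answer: 6889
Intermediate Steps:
V(S, z) = 7 (V(S, z) = 2 + 5 = 7)
l(h) = 7
(76 + l(11))**2 = (76 + 7)**2 = 83**2 = 6889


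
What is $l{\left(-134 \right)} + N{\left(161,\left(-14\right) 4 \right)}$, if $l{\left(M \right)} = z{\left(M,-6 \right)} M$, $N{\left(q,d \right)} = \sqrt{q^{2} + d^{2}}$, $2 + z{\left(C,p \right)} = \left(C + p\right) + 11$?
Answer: $17554 + 7 \sqrt{593} \approx 17724.0$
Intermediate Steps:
$z{\left(C,p \right)} = 9 + C + p$ ($z{\left(C,p \right)} = -2 + \left(\left(C + p\right) + 11\right) = -2 + \left(11 + C + p\right) = 9 + C + p$)
$N{\left(q,d \right)} = \sqrt{d^{2} + q^{2}}$
$l{\left(M \right)} = M \left(3 + M\right)$ ($l{\left(M \right)} = \left(9 + M - 6\right) M = \left(3 + M\right) M = M \left(3 + M\right)$)
$l{\left(-134 \right)} + N{\left(161,\left(-14\right) 4 \right)} = - 134 \left(3 - 134\right) + \sqrt{\left(\left(-14\right) 4\right)^{2} + 161^{2}} = \left(-134\right) \left(-131\right) + \sqrt{\left(-56\right)^{2} + 25921} = 17554 + \sqrt{3136 + 25921} = 17554 + \sqrt{29057} = 17554 + 7 \sqrt{593}$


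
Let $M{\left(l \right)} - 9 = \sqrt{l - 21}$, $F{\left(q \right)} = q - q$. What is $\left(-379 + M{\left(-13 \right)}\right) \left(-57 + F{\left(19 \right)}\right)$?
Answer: $21090 - 57 i \sqrt{34} \approx 21090.0 - 332.36 i$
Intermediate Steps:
$F{\left(q \right)} = 0$
$M{\left(l \right)} = 9 + \sqrt{-21 + l}$ ($M{\left(l \right)} = 9 + \sqrt{l - 21} = 9 + \sqrt{-21 + l}$)
$\left(-379 + M{\left(-13 \right)}\right) \left(-57 + F{\left(19 \right)}\right) = \left(-379 + \left(9 + \sqrt{-21 - 13}\right)\right) \left(-57 + 0\right) = \left(-379 + \left(9 + \sqrt{-34}\right)\right) \left(-57\right) = \left(-379 + \left(9 + i \sqrt{34}\right)\right) \left(-57\right) = \left(-370 + i \sqrt{34}\right) \left(-57\right) = 21090 - 57 i \sqrt{34}$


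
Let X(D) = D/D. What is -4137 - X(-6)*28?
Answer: -4165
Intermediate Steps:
X(D) = 1
-4137 - X(-6)*28 = -4137 - 28 = -4165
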